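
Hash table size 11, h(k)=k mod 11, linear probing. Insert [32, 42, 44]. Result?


Insertions: 32->slot 10; 42->slot 9; 44->slot 0
Table: [44, None, None, None, None, None, None, None, None, 42, 32]


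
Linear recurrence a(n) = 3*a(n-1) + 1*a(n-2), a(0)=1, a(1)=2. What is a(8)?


Build bottom-up:
...a(6)=829, a(7)=2738, a(8)=3*2738+1*829=9043


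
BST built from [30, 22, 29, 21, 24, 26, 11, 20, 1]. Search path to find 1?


BST root = 30
Search for 1: compare at each node
Path: [30, 22, 21, 11, 1]


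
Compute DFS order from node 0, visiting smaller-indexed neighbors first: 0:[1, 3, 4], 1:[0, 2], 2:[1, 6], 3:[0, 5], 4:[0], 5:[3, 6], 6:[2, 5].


DFS stack-based: start with [0]
Visit order: [0, 1, 2, 6, 5, 3, 4]


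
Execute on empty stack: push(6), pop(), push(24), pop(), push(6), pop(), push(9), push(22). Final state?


push(6) -> [6]
pop() returns 6 -> []
push(24) -> [24]
pop() returns 24 -> []
push(6) -> [6]
pop() returns 6 -> []
push(9) -> [9]
push(22) -> [9, 22]
Final stack (bottom to top): [9, 22]


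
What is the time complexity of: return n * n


Analysis: constant-time operation, no loop
Complexity: O(1)


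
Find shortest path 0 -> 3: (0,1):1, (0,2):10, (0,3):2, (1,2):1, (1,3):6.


Dijkstra from 0:
Distances: {0: 0, 1: 1, 2: 2, 3: 2}
Shortest distance to 3 = 2, path = [0, 3]


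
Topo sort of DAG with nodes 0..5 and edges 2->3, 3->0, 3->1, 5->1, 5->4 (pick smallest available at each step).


Kahn's algorithm, process smallest node first
Order: [2, 3, 0, 5, 1, 4]


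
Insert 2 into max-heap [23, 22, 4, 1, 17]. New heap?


Append 2: [23, 22, 4, 1, 17, 2]
Bubble up: no swaps needed
Result: [23, 22, 4, 1, 17, 2]


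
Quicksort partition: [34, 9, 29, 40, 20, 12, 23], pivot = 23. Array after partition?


Elements <= 23 go left of pivot.
Result: [9, 20, 12, 23, 34, 29, 40], pivot at index 3


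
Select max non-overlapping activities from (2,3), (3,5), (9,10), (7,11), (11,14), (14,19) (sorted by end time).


Greedy: pick earliest-ending, then skip overlaps.
Selected (5 activities): [(2, 3), (3, 5), (9, 10), (11, 14), (14, 19)]


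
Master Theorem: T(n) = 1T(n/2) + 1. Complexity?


a=1, b=2, c=0. log_2(1)=0 = c=0. Case 2: O(n^c log n) = O(log n)
Complexity: O(log n)


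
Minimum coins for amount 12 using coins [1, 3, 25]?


dp[0]=0; dp[i]=1+min(dp[i-c] for c in coins)
...dp[7]=3, dp[8]=4, dp[9]=3, dp[10]=4, dp[11]=5, dp[12]=4
Minimum coins for 12 = 4


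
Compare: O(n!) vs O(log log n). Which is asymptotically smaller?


double-logarithmic grows slower than factorial
O(log log n) is asymptotically smaller; O(n!) grows faster


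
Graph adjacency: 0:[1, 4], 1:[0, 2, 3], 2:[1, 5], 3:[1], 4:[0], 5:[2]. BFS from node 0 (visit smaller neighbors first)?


BFS queue: start with [0]
Visit order: [0, 1, 4, 2, 3, 5]


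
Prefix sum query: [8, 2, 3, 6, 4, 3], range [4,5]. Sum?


Prefix sums: [0, 8, 10, 13, 19, 23, 26]
Sum[4..5] = prefix[6] - prefix[4] = 26 - 19 = 7


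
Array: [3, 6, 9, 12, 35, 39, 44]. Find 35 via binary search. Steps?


Search for 35:
[0,6] mid=3 arr[3]=12
[4,6] mid=5 arr[5]=39
[4,4] mid=4 arr[4]=35
Total: 3 comparisons


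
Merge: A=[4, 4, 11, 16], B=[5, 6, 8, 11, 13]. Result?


Compare heads, take smaller each step.
Merged: [4, 4, 5, 6, 8, 11, 11, 13, 16]


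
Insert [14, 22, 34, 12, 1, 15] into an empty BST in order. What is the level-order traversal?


Root = 14; build tree by BST insertion.
Level-Order traversal: [14, 12, 22, 1, 15, 34]


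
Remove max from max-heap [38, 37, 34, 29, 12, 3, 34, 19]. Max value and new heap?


Max = 38
Replace root with last, heapify down
Resulting heap: [37, 29, 34, 19, 12, 3, 34]


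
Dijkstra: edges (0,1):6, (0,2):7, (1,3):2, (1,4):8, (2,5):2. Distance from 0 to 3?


Dijkstra from 0:
Distances: {0: 0, 1: 6, 2: 7, 3: 8, 4: 14, 5: 9}
Shortest distance to 3 = 8, path = [0, 1, 3]


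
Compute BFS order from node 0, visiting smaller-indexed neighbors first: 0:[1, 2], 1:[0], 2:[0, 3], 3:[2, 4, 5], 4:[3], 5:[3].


BFS queue: start with [0]
Visit order: [0, 1, 2, 3, 4, 5]


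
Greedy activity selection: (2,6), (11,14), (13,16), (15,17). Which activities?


Greedy: pick earliest-ending, then skip overlaps.
Selected (3 activities): [(2, 6), (11, 14), (15, 17)]


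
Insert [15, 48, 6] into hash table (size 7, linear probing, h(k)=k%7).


Insertions: 15->slot 1; 48->slot 6; 6->slot 0
Table: [6, 15, None, None, None, None, 48]


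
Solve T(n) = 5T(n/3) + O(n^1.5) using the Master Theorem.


a=5, b=3, c=1.5. log_3(5)=1.465 < c=1.5. Case 3: O(n^c) = O(n^1.500)
Complexity: O(n^1.500)


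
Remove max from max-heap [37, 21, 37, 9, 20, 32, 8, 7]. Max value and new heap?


Max = 37
Replace root with last, heapify down
Resulting heap: [37, 21, 32, 9, 20, 7, 8]


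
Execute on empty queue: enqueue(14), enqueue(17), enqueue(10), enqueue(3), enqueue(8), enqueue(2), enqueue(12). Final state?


enqueue(14) -> [14]
enqueue(17) -> [14, 17]
enqueue(10) -> [14, 17, 10]
enqueue(3) -> [14, 17, 10, 3]
enqueue(8) -> [14, 17, 10, 3, 8]
enqueue(2) -> [14, 17, 10, 3, 8, 2]
enqueue(12) -> [14, 17, 10, 3, 8, 2, 12]
Final queue (front to back): [14, 17, 10, 3, 8, 2, 12]


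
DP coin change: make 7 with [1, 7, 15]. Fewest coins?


dp[0]=0; dp[i]=1+min(dp[i-c] for c in coins)
...dp[2]=2, dp[3]=3, dp[4]=4, dp[5]=5, dp[6]=6, dp[7]=1
Minimum coins for 7 = 1


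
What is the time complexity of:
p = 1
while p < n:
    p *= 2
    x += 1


Per nesting level: O(log n) = O(log n)
Complexity: O(log n)


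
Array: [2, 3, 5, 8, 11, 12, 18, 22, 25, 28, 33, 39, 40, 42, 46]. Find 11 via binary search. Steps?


Search for 11:
[0,14] mid=7 arr[7]=22
[0,6] mid=3 arr[3]=8
[4,6] mid=5 arr[5]=12
[4,4] mid=4 arr[4]=11
Total: 4 comparisons


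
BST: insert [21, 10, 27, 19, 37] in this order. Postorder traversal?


Root = 21; build tree by BST insertion.
Postorder traversal: [19, 10, 37, 27, 21]


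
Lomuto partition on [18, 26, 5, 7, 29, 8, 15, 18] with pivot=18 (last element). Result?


Elements <= 18 go left of pivot.
Result: [18, 5, 7, 8, 15, 18, 29, 26], pivot at index 5


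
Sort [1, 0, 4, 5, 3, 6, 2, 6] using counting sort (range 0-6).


Count array: [1, 1, 1, 1, 1, 1, 2]
Reconstruct: [0, 1, 2, 3, 4, 5, 6, 6]


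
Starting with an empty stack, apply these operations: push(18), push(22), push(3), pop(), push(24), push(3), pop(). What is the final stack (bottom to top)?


push(18) -> [18]
push(22) -> [18, 22]
push(3) -> [18, 22, 3]
pop() returns 3 -> [18, 22]
push(24) -> [18, 22, 24]
push(3) -> [18, 22, 24, 3]
pop() returns 3 -> [18, 22, 24]
Final stack (bottom to top): [18, 22, 24]


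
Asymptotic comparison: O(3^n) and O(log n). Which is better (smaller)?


logarithmic grows slower than exponential (base 3)
O(log n) is asymptotically smaller; O(3^n) grows faster


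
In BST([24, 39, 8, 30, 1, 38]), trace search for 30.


BST root = 24
Search for 30: compare at each node
Path: [24, 39, 30]


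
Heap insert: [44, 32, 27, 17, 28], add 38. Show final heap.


Append 38: [44, 32, 27, 17, 28, 38]
Bubble up: swap idx 5(38) with idx 2(27)
Result: [44, 32, 38, 17, 28, 27]


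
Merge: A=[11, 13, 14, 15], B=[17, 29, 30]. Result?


Compare heads, take smaller each step.
Merged: [11, 13, 14, 15, 17, 29, 30]


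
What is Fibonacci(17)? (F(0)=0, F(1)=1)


F(n)=F(n-1)+F(n-2)
...F(15)=610, F(16)=987, F(17)=1597


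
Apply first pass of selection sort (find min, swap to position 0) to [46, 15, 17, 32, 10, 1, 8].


After one pass: [1, 15, 17, 32, 10, 46, 8]


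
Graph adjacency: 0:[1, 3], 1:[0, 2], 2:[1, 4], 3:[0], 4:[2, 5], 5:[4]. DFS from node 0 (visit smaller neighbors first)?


DFS stack-based: start with [0]
Visit order: [0, 1, 2, 4, 5, 3]


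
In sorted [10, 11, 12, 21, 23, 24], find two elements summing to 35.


Two pointers: lo=0, hi=5
Found pair: (11, 24) summing to 35


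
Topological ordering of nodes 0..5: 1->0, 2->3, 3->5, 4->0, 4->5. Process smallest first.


Kahn's algorithm, process smallest node first
Order: [1, 2, 3, 4, 0, 5]


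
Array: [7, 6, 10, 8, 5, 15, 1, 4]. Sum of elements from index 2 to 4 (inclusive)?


Prefix sums: [0, 7, 13, 23, 31, 36, 51, 52, 56]
Sum[2..4] = prefix[5] - prefix[2] = 36 - 13 = 23


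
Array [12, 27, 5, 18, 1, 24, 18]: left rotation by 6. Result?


Left rotate by 6: [18, 12, 27, 5, 18, 1, 24]


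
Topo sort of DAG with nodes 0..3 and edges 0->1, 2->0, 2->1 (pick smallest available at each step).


Kahn's algorithm, process smallest node first
Order: [2, 0, 1, 3]


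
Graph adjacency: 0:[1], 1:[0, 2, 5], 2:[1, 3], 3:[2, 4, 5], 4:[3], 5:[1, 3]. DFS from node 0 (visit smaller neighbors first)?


DFS stack-based: start with [0]
Visit order: [0, 1, 2, 3, 4, 5]


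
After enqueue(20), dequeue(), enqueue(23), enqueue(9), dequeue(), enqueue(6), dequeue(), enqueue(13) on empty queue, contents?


enqueue(20) -> [20]
dequeue() returns 20 -> []
enqueue(23) -> [23]
enqueue(9) -> [23, 9]
dequeue() returns 23 -> [9]
enqueue(6) -> [9, 6]
dequeue() returns 9 -> [6]
enqueue(13) -> [6, 13]
Final queue (front to back): [6, 13]


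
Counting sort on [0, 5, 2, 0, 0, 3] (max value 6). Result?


Count array: [3, 0, 1, 1, 0, 1, 0]
Reconstruct: [0, 0, 0, 2, 3, 5]


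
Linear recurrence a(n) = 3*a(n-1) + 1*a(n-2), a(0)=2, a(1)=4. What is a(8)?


Build bottom-up:
...a(6)=1658, a(7)=5476, a(8)=3*5476+1*1658=18086


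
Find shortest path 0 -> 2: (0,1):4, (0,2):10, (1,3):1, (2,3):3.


Dijkstra from 0:
Distances: {0: 0, 1: 4, 2: 8, 3: 5}
Shortest distance to 2 = 8, path = [0, 1, 3, 2]


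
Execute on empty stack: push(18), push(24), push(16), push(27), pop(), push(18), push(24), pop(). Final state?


push(18) -> [18]
push(24) -> [18, 24]
push(16) -> [18, 24, 16]
push(27) -> [18, 24, 16, 27]
pop() returns 27 -> [18, 24, 16]
push(18) -> [18, 24, 16, 18]
push(24) -> [18, 24, 16, 18, 24]
pop() returns 24 -> [18, 24, 16, 18]
Final stack (bottom to top): [18, 24, 16, 18]


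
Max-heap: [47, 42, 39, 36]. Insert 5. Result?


Append 5: [47, 42, 39, 36, 5]
Bubble up: no swaps needed
Result: [47, 42, 39, 36, 5]


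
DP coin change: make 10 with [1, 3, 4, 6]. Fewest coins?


dp[0]=0; dp[i]=1+min(dp[i-c] for c in coins)
...dp[5]=2, dp[6]=1, dp[7]=2, dp[8]=2, dp[9]=2, dp[10]=2
Minimum coins for 10 = 2


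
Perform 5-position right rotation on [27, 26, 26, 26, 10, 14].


Right rotate by 5: [26, 26, 26, 10, 14, 27]


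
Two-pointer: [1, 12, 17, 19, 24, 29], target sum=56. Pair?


Two pointers: lo=0, hi=5
No pair sums to 56


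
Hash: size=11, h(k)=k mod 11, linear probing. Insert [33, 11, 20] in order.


Insertions: 33->slot 0; 11->slot 1; 20->slot 9
Table: [33, 11, None, None, None, None, None, None, None, 20, None]


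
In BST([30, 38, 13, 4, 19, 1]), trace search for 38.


BST root = 30
Search for 38: compare at each node
Path: [30, 38]


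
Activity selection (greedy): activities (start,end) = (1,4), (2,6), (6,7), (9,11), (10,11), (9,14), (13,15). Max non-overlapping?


Greedy: pick earliest-ending, then skip overlaps.
Selected (4 activities): [(1, 4), (6, 7), (9, 11), (13, 15)]


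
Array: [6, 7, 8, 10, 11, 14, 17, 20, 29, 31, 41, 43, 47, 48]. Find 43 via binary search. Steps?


Search for 43:
[0,13] mid=6 arr[6]=17
[7,13] mid=10 arr[10]=41
[11,13] mid=12 arr[12]=47
[11,11] mid=11 arr[11]=43
Total: 4 comparisons


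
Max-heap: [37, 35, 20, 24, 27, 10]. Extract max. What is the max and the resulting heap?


Max = 37
Replace root with last, heapify down
Resulting heap: [35, 27, 20, 24, 10]


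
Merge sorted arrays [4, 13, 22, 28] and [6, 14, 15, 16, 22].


Compare heads, take smaller each step.
Merged: [4, 6, 13, 14, 15, 16, 22, 22, 28]


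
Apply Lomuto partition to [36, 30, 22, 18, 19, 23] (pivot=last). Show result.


Elements <= 23 go left of pivot.
Result: [22, 18, 19, 23, 36, 30], pivot at index 3


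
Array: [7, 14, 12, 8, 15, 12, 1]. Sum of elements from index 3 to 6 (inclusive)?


Prefix sums: [0, 7, 21, 33, 41, 56, 68, 69]
Sum[3..6] = prefix[7] - prefix[3] = 69 - 33 = 36


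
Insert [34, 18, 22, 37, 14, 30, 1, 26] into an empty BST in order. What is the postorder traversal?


Root = 34; build tree by BST insertion.
Postorder traversal: [1, 14, 26, 30, 22, 18, 37, 34]


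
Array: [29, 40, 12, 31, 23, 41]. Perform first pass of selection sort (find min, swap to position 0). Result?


After one pass: [12, 40, 29, 31, 23, 41]


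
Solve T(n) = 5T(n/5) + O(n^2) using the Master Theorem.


a=5, b=5, c=2. log_5(5)=1 < c=2. Case 3: O(n^c) = O(n^2)
Complexity: O(n^2)


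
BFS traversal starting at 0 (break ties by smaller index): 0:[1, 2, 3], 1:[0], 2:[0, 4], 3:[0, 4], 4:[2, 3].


BFS queue: start with [0]
Visit order: [0, 1, 2, 3, 4]


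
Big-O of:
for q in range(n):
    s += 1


Per nesting level: O(n) = O(n)
Complexity: O(n)


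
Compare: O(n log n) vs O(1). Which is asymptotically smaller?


constant grows slower than linearithmic
O(1) is asymptotically smaller; O(n log n) grows faster


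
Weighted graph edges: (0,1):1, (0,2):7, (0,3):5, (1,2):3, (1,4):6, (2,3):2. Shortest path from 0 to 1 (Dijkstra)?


Dijkstra from 0:
Distances: {0: 0, 1: 1, 2: 4, 3: 5, 4: 7}
Shortest distance to 1 = 1, path = [0, 1]


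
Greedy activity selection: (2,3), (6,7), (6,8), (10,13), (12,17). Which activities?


Greedy: pick earliest-ending, then skip overlaps.
Selected (3 activities): [(2, 3), (6, 7), (10, 13)]


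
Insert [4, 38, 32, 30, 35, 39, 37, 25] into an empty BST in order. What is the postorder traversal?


Root = 4; build tree by BST insertion.
Postorder traversal: [25, 30, 37, 35, 32, 39, 38, 4]


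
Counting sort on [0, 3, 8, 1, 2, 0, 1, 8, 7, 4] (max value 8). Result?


Count array: [2, 2, 1, 1, 1, 0, 0, 1, 2]
Reconstruct: [0, 0, 1, 1, 2, 3, 4, 7, 8, 8]


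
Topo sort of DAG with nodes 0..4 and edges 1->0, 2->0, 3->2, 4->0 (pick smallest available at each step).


Kahn's algorithm, process smallest node first
Order: [1, 3, 2, 4, 0]


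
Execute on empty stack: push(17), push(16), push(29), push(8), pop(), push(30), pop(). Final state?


push(17) -> [17]
push(16) -> [17, 16]
push(29) -> [17, 16, 29]
push(8) -> [17, 16, 29, 8]
pop() returns 8 -> [17, 16, 29]
push(30) -> [17, 16, 29, 30]
pop() returns 30 -> [17, 16, 29]
Final stack (bottom to top): [17, 16, 29]


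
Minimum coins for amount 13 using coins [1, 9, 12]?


dp[0]=0; dp[i]=1+min(dp[i-c] for c in coins)
...dp[8]=8, dp[9]=1, dp[10]=2, dp[11]=3, dp[12]=1, dp[13]=2
Minimum coins for 13 = 2


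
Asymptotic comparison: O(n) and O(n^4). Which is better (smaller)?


linear grows slower than quartic
O(n) is asymptotically smaller; O(n^4) grows faster


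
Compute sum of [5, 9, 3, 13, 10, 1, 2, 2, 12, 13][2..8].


Prefix sums: [0, 5, 14, 17, 30, 40, 41, 43, 45, 57, 70]
Sum[2..8] = prefix[9] - prefix[2] = 57 - 14 = 43


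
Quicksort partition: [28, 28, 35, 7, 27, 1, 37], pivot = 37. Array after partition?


Elements <= 37 go left of pivot.
Result: [28, 28, 35, 7, 27, 1, 37], pivot at index 6


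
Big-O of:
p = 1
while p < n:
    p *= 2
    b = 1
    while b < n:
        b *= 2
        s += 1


Per nesting level: O(log n) * O(log n) = O((log n)^2)
Complexity: O((log n)^2)


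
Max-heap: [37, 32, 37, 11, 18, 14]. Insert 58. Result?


Append 58: [37, 32, 37, 11, 18, 14, 58]
Bubble up: swap idx 6(58) with idx 2(37); swap idx 2(58) with idx 0(37)
Result: [58, 32, 37, 11, 18, 14, 37]


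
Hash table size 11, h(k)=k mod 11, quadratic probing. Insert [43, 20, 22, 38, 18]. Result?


Insertions: 43->slot 10; 20->slot 9; 22->slot 0; 38->slot 5; 18->slot 7
Table: [22, None, None, None, None, 38, None, 18, None, 20, 43]


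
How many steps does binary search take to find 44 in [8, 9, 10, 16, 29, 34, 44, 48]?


Search for 44:
[0,7] mid=3 arr[3]=16
[4,7] mid=5 arr[5]=34
[6,7] mid=6 arr[6]=44
Total: 3 comparisons


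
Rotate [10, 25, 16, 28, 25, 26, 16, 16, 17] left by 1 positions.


Left rotate by 1: [25, 16, 28, 25, 26, 16, 16, 17, 10]


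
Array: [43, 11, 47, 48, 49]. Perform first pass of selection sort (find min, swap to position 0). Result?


After one pass: [11, 43, 47, 48, 49]


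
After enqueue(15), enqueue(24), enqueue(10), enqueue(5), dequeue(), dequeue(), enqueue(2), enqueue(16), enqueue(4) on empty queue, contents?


enqueue(15) -> [15]
enqueue(24) -> [15, 24]
enqueue(10) -> [15, 24, 10]
enqueue(5) -> [15, 24, 10, 5]
dequeue() returns 15 -> [24, 10, 5]
dequeue() returns 24 -> [10, 5]
enqueue(2) -> [10, 5, 2]
enqueue(16) -> [10, 5, 2, 16]
enqueue(4) -> [10, 5, 2, 16, 4]
Final queue (front to back): [10, 5, 2, 16, 4]


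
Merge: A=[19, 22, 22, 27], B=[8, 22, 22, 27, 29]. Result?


Compare heads, take smaller each step.
Merged: [8, 19, 22, 22, 22, 22, 27, 27, 29]


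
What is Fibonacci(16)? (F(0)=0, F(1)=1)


F(n)=F(n-1)+F(n-2)
...F(14)=377, F(15)=610, F(16)=987


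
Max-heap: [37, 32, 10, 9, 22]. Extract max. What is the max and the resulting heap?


Max = 37
Replace root with last, heapify down
Resulting heap: [32, 22, 10, 9]


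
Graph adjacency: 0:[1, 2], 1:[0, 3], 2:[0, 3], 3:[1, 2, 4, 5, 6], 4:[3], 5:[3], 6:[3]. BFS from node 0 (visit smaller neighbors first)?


BFS queue: start with [0]
Visit order: [0, 1, 2, 3, 4, 5, 6]


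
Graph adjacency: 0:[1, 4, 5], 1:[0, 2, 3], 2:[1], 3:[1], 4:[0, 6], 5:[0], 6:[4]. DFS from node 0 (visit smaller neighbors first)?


DFS stack-based: start with [0]
Visit order: [0, 1, 2, 3, 4, 6, 5]


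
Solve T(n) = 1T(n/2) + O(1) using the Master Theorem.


a=1, b=2, c=0. log_2(1)=0 = c=0. Case 2: O(n^c log n) = O(log n)
Complexity: O(log n)


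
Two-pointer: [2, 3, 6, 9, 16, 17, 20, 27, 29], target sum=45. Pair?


Two pointers: lo=0, hi=8
Found pair: (16, 29) summing to 45


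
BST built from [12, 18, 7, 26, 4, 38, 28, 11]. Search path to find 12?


BST root = 12
Search for 12: compare at each node
Path: [12]


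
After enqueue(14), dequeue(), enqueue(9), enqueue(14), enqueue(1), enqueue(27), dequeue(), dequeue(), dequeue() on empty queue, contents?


enqueue(14) -> [14]
dequeue() returns 14 -> []
enqueue(9) -> [9]
enqueue(14) -> [9, 14]
enqueue(1) -> [9, 14, 1]
enqueue(27) -> [9, 14, 1, 27]
dequeue() returns 9 -> [14, 1, 27]
dequeue() returns 14 -> [1, 27]
dequeue() returns 1 -> [27]
Final queue (front to back): [27]


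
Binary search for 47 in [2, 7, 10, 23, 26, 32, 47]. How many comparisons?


Search for 47:
[0,6] mid=3 arr[3]=23
[4,6] mid=5 arr[5]=32
[6,6] mid=6 arr[6]=47
Total: 3 comparisons


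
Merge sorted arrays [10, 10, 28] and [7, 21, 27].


Compare heads, take smaller each step.
Merged: [7, 10, 10, 21, 27, 28]


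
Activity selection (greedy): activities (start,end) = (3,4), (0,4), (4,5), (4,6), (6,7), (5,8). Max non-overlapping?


Greedy: pick earliest-ending, then skip overlaps.
Selected (3 activities): [(3, 4), (4, 5), (6, 7)]


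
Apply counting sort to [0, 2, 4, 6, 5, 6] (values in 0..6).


Count array: [1, 0, 1, 0, 1, 1, 2]
Reconstruct: [0, 2, 4, 5, 6, 6]


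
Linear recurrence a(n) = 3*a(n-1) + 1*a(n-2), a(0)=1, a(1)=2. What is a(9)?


Build bottom-up:
...a(7)=2738, a(8)=9043, a(9)=3*9043+1*2738=29867


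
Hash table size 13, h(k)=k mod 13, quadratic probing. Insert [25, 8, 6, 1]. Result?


Insertions: 25->slot 12; 8->slot 8; 6->slot 6; 1->slot 1
Table: [None, 1, None, None, None, None, 6, None, 8, None, None, None, 25]


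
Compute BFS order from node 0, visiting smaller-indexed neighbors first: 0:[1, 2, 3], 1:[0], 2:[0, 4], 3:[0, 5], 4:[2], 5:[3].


BFS queue: start with [0]
Visit order: [0, 1, 2, 3, 4, 5]


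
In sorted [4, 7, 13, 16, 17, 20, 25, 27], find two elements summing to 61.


Two pointers: lo=0, hi=7
No pair sums to 61


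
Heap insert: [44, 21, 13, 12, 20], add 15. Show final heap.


Append 15: [44, 21, 13, 12, 20, 15]
Bubble up: swap idx 5(15) with idx 2(13)
Result: [44, 21, 15, 12, 20, 13]


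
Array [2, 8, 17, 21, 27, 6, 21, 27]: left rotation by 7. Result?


Left rotate by 7: [27, 2, 8, 17, 21, 27, 6, 21]


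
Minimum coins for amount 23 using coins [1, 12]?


dp[0]=0; dp[i]=1+min(dp[i-c] for c in coins)
...dp[18]=7, dp[19]=8, dp[20]=9, dp[21]=10, dp[22]=11, dp[23]=12
Minimum coins for 23 = 12


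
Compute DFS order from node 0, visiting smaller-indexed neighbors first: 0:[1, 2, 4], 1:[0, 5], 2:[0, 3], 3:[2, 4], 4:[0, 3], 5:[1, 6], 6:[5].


DFS stack-based: start with [0]
Visit order: [0, 1, 5, 6, 2, 3, 4]


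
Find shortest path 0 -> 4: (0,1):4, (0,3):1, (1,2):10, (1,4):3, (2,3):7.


Dijkstra from 0:
Distances: {0: 0, 1: 4, 2: 8, 3: 1, 4: 7}
Shortest distance to 4 = 7, path = [0, 1, 4]


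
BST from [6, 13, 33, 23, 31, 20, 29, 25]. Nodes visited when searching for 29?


BST root = 6
Search for 29: compare at each node
Path: [6, 13, 33, 23, 31, 29]


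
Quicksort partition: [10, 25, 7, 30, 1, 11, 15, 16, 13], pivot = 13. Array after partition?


Elements <= 13 go left of pivot.
Result: [10, 7, 1, 11, 13, 30, 15, 16, 25], pivot at index 4


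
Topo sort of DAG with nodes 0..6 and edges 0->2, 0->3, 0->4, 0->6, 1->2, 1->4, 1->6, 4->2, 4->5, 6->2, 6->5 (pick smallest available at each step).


Kahn's algorithm, process smallest node first
Order: [0, 1, 3, 4, 6, 2, 5]


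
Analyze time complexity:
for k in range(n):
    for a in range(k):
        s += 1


Per nesting level: O(n) * O(n) [triangular over k] = O(n^2)
Complexity: O(n^2)


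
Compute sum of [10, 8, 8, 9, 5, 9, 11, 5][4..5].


Prefix sums: [0, 10, 18, 26, 35, 40, 49, 60, 65]
Sum[4..5] = prefix[6] - prefix[4] = 49 - 35 = 14


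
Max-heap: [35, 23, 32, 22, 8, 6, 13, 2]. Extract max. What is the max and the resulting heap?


Max = 35
Replace root with last, heapify down
Resulting heap: [32, 23, 13, 22, 8, 6, 2]


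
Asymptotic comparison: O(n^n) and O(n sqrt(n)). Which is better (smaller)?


n^1.5 grows slower than n^n
O(n sqrt(n)) is asymptotically smaller; O(n^n) grows faster


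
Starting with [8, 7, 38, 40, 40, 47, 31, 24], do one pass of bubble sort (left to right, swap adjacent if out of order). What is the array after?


After one pass: [7, 8, 38, 40, 40, 31, 24, 47]


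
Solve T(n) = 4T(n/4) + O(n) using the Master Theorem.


a=4, b=4, c=1. log_4(4)=1 = c=1. Case 2: O(n^c log n) = O(n log n)
Complexity: O(n log n)


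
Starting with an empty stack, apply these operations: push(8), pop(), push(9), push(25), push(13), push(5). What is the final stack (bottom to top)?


push(8) -> [8]
pop() returns 8 -> []
push(9) -> [9]
push(25) -> [9, 25]
push(13) -> [9, 25, 13]
push(5) -> [9, 25, 13, 5]
Final stack (bottom to top): [9, 25, 13, 5]


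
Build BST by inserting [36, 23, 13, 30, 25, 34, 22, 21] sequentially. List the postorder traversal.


Root = 36; build tree by BST insertion.
Postorder traversal: [21, 22, 13, 25, 34, 30, 23, 36]


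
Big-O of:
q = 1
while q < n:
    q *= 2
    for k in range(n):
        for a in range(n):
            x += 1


Per nesting level: O(log n) * O(n) * O(n) = O(n^2 log n)
Complexity: O(n^2 log n)


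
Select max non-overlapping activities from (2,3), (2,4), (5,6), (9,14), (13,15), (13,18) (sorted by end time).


Greedy: pick earliest-ending, then skip overlaps.
Selected (3 activities): [(2, 3), (5, 6), (9, 14)]


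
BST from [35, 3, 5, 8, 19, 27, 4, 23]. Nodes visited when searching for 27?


BST root = 35
Search for 27: compare at each node
Path: [35, 3, 5, 8, 19, 27]


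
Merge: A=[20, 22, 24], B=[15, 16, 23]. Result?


Compare heads, take smaller each step.
Merged: [15, 16, 20, 22, 23, 24]


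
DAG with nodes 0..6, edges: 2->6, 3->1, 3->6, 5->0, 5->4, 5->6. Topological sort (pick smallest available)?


Kahn's algorithm, process smallest node first
Order: [2, 3, 1, 5, 0, 4, 6]


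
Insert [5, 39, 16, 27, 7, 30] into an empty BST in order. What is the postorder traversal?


Root = 5; build tree by BST insertion.
Postorder traversal: [7, 30, 27, 16, 39, 5]


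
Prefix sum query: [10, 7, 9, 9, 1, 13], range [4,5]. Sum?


Prefix sums: [0, 10, 17, 26, 35, 36, 49]
Sum[4..5] = prefix[6] - prefix[4] = 49 - 35 = 14


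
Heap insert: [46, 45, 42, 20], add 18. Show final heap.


Append 18: [46, 45, 42, 20, 18]
Bubble up: no swaps needed
Result: [46, 45, 42, 20, 18]


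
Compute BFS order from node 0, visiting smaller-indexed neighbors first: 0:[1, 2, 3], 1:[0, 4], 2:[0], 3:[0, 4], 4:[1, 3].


BFS queue: start with [0]
Visit order: [0, 1, 2, 3, 4]


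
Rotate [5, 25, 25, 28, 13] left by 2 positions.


Left rotate by 2: [25, 28, 13, 5, 25]


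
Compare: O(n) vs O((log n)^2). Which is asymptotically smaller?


polylogarithmic grows slower than linear
O((log n)^2) is asymptotically smaller; O(n) grows faster


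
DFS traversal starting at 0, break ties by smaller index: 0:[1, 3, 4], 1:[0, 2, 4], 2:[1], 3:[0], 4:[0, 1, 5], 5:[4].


DFS stack-based: start with [0]
Visit order: [0, 1, 2, 4, 5, 3]


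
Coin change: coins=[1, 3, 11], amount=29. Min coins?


dp[0]=0; dp[i]=1+min(dp[i-c] for c in coins)
...dp[24]=4, dp[25]=3, dp[26]=4, dp[27]=5, dp[28]=4, dp[29]=5
Minimum coins for 29 = 5


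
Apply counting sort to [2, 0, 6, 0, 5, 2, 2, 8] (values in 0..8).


Count array: [2, 0, 3, 0, 0, 1, 1, 0, 1]
Reconstruct: [0, 0, 2, 2, 2, 5, 6, 8]


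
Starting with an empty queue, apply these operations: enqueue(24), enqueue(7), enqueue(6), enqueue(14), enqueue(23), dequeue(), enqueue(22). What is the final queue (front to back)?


enqueue(24) -> [24]
enqueue(7) -> [24, 7]
enqueue(6) -> [24, 7, 6]
enqueue(14) -> [24, 7, 6, 14]
enqueue(23) -> [24, 7, 6, 14, 23]
dequeue() returns 24 -> [7, 6, 14, 23]
enqueue(22) -> [7, 6, 14, 23, 22]
Final queue (front to back): [7, 6, 14, 23, 22]


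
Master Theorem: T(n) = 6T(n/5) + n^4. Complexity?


a=6, b=5, c=4. log_5(6)=1.113 < c=4. Case 3: O(n^c) = O(n^4)
Complexity: O(n^4)


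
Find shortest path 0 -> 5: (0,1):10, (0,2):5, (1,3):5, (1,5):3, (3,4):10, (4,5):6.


Dijkstra from 0:
Distances: {0: 0, 1: 10, 2: 5, 3: 15, 4: 19, 5: 13}
Shortest distance to 5 = 13, path = [0, 1, 5]


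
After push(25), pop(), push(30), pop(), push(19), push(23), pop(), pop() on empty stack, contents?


push(25) -> [25]
pop() returns 25 -> []
push(30) -> [30]
pop() returns 30 -> []
push(19) -> [19]
push(23) -> [19, 23]
pop() returns 23 -> [19]
pop() returns 19 -> []
Final stack (bottom to top): []


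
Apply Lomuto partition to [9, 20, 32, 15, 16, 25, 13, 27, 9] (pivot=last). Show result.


Elements <= 9 go left of pivot.
Result: [9, 9, 32, 15, 16, 25, 13, 27, 20], pivot at index 1


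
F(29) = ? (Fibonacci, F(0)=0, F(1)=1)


F(n)=F(n-1)+F(n-2)
...F(27)=196418, F(28)=317811, F(29)=514229


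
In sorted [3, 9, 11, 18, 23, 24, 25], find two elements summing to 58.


Two pointers: lo=0, hi=6
No pair sums to 58


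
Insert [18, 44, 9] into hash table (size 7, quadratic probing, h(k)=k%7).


Insertions: 18->slot 4; 44->slot 2; 9->slot 3
Table: [None, None, 44, 9, 18, None, None]


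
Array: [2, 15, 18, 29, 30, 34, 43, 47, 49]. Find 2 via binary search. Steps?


Search for 2:
[0,8] mid=4 arr[4]=30
[0,3] mid=1 arr[1]=15
[0,0] mid=0 arr[0]=2
Total: 3 comparisons


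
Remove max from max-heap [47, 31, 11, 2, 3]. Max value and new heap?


Max = 47
Replace root with last, heapify down
Resulting heap: [31, 3, 11, 2]


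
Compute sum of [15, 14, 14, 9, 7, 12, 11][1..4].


Prefix sums: [0, 15, 29, 43, 52, 59, 71, 82]
Sum[1..4] = prefix[5] - prefix[1] = 59 - 15 = 44


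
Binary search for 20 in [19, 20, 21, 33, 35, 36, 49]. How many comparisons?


Search for 20:
[0,6] mid=3 arr[3]=33
[0,2] mid=1 arr[1]=20
Total: 2 comparisons


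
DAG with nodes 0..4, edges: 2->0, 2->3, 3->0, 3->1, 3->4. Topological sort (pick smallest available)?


Kahn's algorithm, process smallest node first
Order: [2, 3, 0, 1, 4]


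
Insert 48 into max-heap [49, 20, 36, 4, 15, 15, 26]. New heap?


Append 48: [49, 20, 36, 4, 15, 15, 26, 48]
Bubble up: swap idx 7(48) with idx 3(4); swap idx 3(48) with idx 1(20)
Result: [49, 48, 36, 20, 15, 15, 26, 4]


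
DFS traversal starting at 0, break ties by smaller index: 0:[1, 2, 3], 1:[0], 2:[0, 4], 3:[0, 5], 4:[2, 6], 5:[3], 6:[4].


DFS stack-based: start with [0]
Visit order: [0, 1, 2, 4, 6, 3, 5]


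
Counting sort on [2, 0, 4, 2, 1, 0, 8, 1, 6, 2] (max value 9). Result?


Count array: [2, 2, 3, 0, 1, 0, 1, 0, 1, 0]
Reconstruct: [0, 0, 1, 1, 2, 2, 2, 4, 6, 8]


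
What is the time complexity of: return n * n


Analysis: constant-time operation, no loop
Complexity: O(1)


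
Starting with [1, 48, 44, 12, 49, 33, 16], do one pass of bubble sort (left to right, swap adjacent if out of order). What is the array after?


After one pass: [1, 44, 12, 48, 33, 16, 49]


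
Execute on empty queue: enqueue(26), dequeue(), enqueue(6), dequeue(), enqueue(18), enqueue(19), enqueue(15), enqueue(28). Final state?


enqueue(26) -> [26]
dequeue() returns 26 -> []
enqueue(6) -> [6]
dequeue() returns 6 -> []
enqueue(18) -> [18]
enqueue(19) -> [18, 19]
enqueue(15) -> [18, 19, 15]
enqueue(28) -> [18, 19, 15, 28]
Final queue (front to back): [18, 19, 15, 28]


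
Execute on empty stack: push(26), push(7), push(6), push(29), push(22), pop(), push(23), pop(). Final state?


push(26) -> [26]
push(7) -> [26, 7]
push(6) -> [26, 7, 6]
push(29) -> [26, 7, 6, 29]
push(22) -> [26, 7, 6, 29, 22]
pop() returns 22 -> [26, 7, 6, 29]
push(23) -> [26, 7, 6, 29, 23]
pop() returns 23 -> [26, 7, 6, 29]
Final stack (bottom to top): [26, 7, 6, 29]


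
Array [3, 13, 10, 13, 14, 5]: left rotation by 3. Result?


Left rotate by 3: [13, 14, 5, 3, 13, 10]


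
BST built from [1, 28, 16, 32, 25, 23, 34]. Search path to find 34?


BST root = 1
Search for 34: compare at each node
Path: [1, 28, 32, 34]


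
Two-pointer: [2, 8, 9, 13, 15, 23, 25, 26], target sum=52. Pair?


Two pointers: lo=0, hi=7
No pair sums to 52


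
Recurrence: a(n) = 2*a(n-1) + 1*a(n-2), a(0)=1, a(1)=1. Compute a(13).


Build bottom-up:
...a(11)=8119, a(12)=19601, a(13)=2*19601+1*8119=47321


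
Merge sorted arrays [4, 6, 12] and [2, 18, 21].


Compare heads, take smaller each step.
Merged: [2, 4, 6, 12, 18, 21]


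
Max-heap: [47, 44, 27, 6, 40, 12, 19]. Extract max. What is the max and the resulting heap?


Max = 47
Replace root with last, heapify down
Resulting heap: [44, 40, 27, 6, 19, 12]


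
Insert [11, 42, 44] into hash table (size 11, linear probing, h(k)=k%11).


Insertions: 11->slot 0; 42->slot 9; 44->slot 1
Table: [11, 44, None, None, None, None, None, None, None, 42, None]


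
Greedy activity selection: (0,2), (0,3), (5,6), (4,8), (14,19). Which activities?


Greedy: pick earliest-ending, then skip overlaps.
Selected (3 activities): [(0, 2), (5, 6), (14, 19)]


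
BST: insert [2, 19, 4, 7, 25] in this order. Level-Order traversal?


Root = 2; build tree by BST insertion.
Level-Order traversal: [2, 19, 4, 25, 7]


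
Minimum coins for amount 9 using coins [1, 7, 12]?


dp[0]=0; dp[i]=1+min(dp[i-c] for c in coins)
...dp[4]=4, dp[5]=5, dp[6]=6, dp[7]=1, dp[8]=2, dp[9]=3
Minimum coins for 9 = 3


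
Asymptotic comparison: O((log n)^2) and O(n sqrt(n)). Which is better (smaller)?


polylogarithmic grows slower than n^1.5
O((log n)^2) is asymptotically smaller; O(n sqrt(n)) grows faster


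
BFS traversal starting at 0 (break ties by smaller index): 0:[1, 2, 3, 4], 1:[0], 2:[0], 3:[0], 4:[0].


BFS queue: start with [0]
Visit order: [0, 1, 2, 3, 4]


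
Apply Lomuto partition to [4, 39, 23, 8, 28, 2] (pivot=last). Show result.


Elements <= 2 go left of pivot.
Result: [2, 39, 23, 8, 28, 4], pivot at index 0


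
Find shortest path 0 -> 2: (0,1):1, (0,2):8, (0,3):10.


Dijkstra from 0:
Distances: {0: 0, 1: 1, 2: 8, 3: 10}
Shortest distance to 2 = 8, path = [0, 2]


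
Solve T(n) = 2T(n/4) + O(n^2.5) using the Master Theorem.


a=2, b=4, c=2.5. log_4(2)=0.5 < c=2.5. Case 3: O(n^c) = O(n^2.500)
Complexity: O(n^2.500)


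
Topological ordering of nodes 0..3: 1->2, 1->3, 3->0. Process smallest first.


Kahn's algorithm, process smallest node first
Order: [1, 2, 3, 0]


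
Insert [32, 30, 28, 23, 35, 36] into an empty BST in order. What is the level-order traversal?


Root = 32; build tree by BST insertion.
Level-Order traversal: [32, 30, 35, 28, 36, 23]


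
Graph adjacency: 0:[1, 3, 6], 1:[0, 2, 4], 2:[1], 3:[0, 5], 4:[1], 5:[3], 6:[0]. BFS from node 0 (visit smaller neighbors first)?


BFS queue: start with [0]
Visit order: [0, 1, 3, 6, 2, 4, 5]


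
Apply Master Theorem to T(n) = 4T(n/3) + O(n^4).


a=4, b=3, c=4. log_3(4)=1.262 < c=4. Case 3: O(n^c) = O(n^4)
Complexity: O(n^4)


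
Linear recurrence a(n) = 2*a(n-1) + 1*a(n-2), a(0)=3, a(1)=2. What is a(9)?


Build bottom-up:
...a(7)=548, a(8)=1323, a(9)=2*1323+1*548=3194


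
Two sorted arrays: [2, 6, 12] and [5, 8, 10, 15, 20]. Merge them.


Compare heads, take smaller each step.
Merged: [2, 5, 6, 8, 10, 12, 15, 20]


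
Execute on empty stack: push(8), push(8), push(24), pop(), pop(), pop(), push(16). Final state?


push(8) -> [8]
push(8) -> [8, 8]
push(24) -> [8, 8, 24]
pop() returns 24 -> [8, 8]
pop() returns 8 -> [8]
pop() returns 8 -> []
push(16) -> [16]
Final stack (bottom to top): [16]


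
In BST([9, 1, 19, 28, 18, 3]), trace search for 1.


BST root = 9
Search for 1: compare at each node
Path: [9, 1]


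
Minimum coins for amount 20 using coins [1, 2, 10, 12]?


dp[0]=0; dp[i]=1+min(dp[i-c] for c in coins)
...dp[15]=3, dp[16]=3, dp[17]=4, dp[18]=4, dp[19]=5, dp[20]=2
Minimum coins for 20 = 2


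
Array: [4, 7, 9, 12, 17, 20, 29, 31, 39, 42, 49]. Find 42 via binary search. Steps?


Search for 42:
[0,10] mid=5 arr[5]=20
[6,10] mid=8 arr[8]=39
[9,10] mid=9 arr[9]=42
Total: 3 comparisons


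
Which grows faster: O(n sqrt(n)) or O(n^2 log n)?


n^1.5 grows slower than n^2 log n
O(n sqrt(n)) is asymptotically smaller; O(n^2 log n) grows faster


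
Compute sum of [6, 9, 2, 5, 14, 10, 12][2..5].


Prefix sums: [0, 6, 15, 17, 22, 36, 46, 58]
Sum[2..5] = prefix[6] - prefix[2] = 46 - 15 = 31


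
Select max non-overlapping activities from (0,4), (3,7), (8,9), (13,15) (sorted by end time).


Greedy: pick earliest-ending, then skip overlaps.
Selected (3 activities): [(0, 4), (8, 9), (13, 15)]


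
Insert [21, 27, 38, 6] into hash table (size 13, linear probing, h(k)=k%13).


Insertions: 21->slot 8; 27->slot 1; 38->slot 12; 6->slot 6
Table: [None, 27, None, None, None, None, 6, None, 21, None, None, None, 38]


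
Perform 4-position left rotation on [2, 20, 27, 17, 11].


Left rotate by 4: [11, 2, 20, 27, 17]


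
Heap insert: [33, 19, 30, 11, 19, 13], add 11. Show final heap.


Append 11: [33, 19, 30, 11, 19, 13, 11]
Bubble up: no swaps needed
Result: [33, 19, 30, 11, 19, 13, 11]


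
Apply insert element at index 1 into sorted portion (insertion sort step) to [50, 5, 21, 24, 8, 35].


After one pass: [5, 50, 21, 24, 8, 35]


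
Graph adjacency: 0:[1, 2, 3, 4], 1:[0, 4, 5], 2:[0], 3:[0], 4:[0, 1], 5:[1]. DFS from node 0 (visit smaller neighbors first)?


DFS stack-based: start with [0]
Visit order: [0, 1, 4, 5, 2, 3]


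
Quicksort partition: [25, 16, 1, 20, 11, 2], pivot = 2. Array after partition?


Elements <= 2 go left of pivot.
Result: [1, 2, 25, 20, 11, 16], pivot at index 1


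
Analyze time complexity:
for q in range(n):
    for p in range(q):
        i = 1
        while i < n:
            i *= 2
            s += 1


Per nesting level: O(n) * O(n) [triangular over q] * O(log n) = O(n^2 log n)
Complexity: O(n^2 log n)


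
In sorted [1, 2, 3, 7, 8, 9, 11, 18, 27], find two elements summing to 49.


Two pointers: lo=0, hi=8
No pair sums to 49


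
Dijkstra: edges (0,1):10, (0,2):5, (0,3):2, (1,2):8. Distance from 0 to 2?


Dijkstra from 0:
Distances: {0: 0, 1: 10, 2: 5, 3: 2}
Shortest distance to 2 = 5, path = [0, 2]


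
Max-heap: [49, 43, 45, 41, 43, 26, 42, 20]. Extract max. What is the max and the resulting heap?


Max = 49
Replace root with last, heapify down
Resulting heap: [45, 43, 42, 41, 43, 26, 20]


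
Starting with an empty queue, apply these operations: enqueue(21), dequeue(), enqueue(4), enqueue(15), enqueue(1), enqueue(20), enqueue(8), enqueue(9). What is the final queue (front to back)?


enqueue(21) -> [21]
dequeue() returns 21 -> []
enqueue(4) -> [4]
enqueue(15) -> [4, 15]
enqueue(1) -> [4, 15, 1]
enqueue(20) -> [4, 15, 1, 20]
enqueue(8) -> [4, 15, 1, 20, 8]
enqueue(9) -> [4, 15, 1, 20, 8, 9]
Final queue (front to back): [4, 15, 1, 20, 8, 9]


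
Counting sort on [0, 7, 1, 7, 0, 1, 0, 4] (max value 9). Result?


Count array: [3, 2, 0, 0, 1, 0, 0, 2, 0, 0]
Reconstruct: [0, 0, 0, 1, 1, 4, 7, 7]


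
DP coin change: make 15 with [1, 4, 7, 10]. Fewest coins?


dp[0]=0; dp[i]=1+min(dp[i-c] for c in coins)
...dp[10]=1, dp[11]=2, dp[12]=3, dp[13]=4, dp[14]=2, dp[15]=3
Minimum coins for 15 = 3


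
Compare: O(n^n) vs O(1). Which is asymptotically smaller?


constant grows slower than n^n
O(1) is asymptotically smaller; O(n^n) grows faster


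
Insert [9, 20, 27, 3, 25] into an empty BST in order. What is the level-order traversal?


Root = 9; build tree by BST insertion.
Level-Order traversal: [9, 3, 20, 27, 25]


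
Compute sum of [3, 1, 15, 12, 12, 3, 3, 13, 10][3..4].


Prefix sums: [0, 3, 4, 19, 31, 43, 46, 49, 62, 72]
Sum[3..4] = prefix[5] - prefix[3] = 43 - 19 = 24


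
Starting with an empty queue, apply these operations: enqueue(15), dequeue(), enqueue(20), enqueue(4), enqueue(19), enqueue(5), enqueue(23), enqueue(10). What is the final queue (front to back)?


enqueue(15) -> [15]
dequeue() returns 15 -> []
enqueue(20) -> [20]
enqueue(4) -> [20, 4]
enqueue(19) -> [20, 4, 19]
enqueue(5) -> [20, 4, 19, 5]
enqueue(23) -> [20, 4, 19, 5, 23]
enqueue(10) -> [20, 4, 19, 5, 23, 10]
Final queue (front to back): [20, 4, 19, 5, 23, 10]


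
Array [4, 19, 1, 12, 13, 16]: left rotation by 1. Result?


Left rotate by 1: [19, 1, 12, 13, 16, 4]


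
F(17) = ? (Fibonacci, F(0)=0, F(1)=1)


F(n)=F(n-1)+F(n-2)
...F(15)=610, F(16)=987, F(17)=1597


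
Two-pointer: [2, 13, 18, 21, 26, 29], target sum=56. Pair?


Two pointers: lo=0, hi=5
No pair sums to 56


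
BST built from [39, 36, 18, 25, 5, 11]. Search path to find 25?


BST root = 39
Search for 25: compare at each node
Path: [39, 36, 18, 25]


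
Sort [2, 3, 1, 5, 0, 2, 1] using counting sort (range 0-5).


Count array: [1, 2, 2, 1, 0, 1]
Reconstruct: [0, 1, 1, 2, 2, 3, 5]


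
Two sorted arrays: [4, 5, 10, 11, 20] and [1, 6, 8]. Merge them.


Compare heads, take smaller each step.
Merged: [1, 4, 5, 6, 8, 10, 11, 20]


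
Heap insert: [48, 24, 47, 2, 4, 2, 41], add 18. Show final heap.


Append 18: [48, 24, 47, 2, 4, 2, 41, 18]
Bubble up: swap idx 7(18) with idx 3(2)
Result: [48, 24, 47, 18, 4, 2, 41, 2]


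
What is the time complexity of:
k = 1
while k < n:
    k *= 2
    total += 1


Per nesting level: O(log n) = O(log n)
Complexity: O(log n)


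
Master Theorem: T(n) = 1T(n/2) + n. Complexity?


a=1, b=2, c=1. log_2(1)=0 < c=1. Case 3: O(n^c) = O(n)
Complexity: O(n)


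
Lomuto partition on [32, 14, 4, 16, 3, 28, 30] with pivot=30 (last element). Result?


Elements <= 30 go left of pivot.
Result: [14, 4, 16, 3, 28, 30, 32], pivot at index 5
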